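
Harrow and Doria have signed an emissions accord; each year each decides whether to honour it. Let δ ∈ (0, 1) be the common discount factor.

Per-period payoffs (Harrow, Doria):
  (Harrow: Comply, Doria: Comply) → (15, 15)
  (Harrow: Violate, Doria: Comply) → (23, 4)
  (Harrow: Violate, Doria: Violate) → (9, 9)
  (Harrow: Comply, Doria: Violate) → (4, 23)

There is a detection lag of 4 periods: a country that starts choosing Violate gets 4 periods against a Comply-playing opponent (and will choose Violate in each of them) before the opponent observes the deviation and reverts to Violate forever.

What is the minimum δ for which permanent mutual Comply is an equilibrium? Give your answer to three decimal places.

0.869

A deviator earns 23 for 4 periods, then 9 forever; cooperating earns 15 forever. Multiplying the IC by (1−δ):
15 ≥ 23(1−δ^4) + 9δ^4, so 14·δ^4 ≥ 8 and δ^4 ≥ 4/7.
δ ≥ (4/7)^(1/4) ≈ 0.869.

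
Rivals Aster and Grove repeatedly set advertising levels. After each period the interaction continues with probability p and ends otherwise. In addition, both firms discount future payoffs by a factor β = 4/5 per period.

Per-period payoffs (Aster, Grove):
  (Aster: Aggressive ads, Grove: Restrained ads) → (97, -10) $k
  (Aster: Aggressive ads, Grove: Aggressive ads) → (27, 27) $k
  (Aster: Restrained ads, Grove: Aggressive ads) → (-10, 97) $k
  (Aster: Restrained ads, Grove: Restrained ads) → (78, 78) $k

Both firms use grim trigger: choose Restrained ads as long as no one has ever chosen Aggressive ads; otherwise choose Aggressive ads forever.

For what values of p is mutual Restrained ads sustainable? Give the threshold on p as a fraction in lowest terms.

Expected continuation weight on next period's payoff is β·p = 4/5·p, which plays the role of the discount factor.
Cooperation requires 4/5·p ≥ (97−78)/(97−27) = 19/70, hence p ≥ 19/56.

19/56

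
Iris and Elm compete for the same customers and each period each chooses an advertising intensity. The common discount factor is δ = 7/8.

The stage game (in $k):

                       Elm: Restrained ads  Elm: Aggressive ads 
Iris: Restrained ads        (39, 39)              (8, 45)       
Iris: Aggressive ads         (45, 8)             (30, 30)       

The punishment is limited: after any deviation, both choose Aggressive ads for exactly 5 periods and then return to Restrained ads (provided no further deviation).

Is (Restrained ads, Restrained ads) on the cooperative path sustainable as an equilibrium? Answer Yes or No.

A one-shot deviation gives 45 now, then 30 for 5 periods, then back to 39.
Gain from deviating: (45−39) today; loss: (39−30) in each of the next 5 periods.
No-deviation condition: (39−30)(δ+…+δ^5) ≥ 45−39, i.e. δ+…+δ^5 ≥ 2/3.
At δ = 7/8: δ+…+δ^5 = 3.4096 ≥ 0.6667.
So cooperation is sustainable.

Yes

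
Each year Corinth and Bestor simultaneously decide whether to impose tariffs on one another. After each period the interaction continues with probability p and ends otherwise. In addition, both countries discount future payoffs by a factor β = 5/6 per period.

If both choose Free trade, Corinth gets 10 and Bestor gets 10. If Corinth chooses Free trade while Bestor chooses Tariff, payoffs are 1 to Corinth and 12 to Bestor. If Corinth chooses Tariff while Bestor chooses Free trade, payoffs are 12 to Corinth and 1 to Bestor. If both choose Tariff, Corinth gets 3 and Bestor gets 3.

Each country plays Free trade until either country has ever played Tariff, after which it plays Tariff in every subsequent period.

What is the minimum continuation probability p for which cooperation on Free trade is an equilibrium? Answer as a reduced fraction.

Expected continuation weight on next period's payoff is β·p = 5/6·p, which plays the role of the discount factor.
Cooperation requires 5/6·p ≥ (12−10)/(12−3) = 2/9, hence p ≥ 4/15.

4/15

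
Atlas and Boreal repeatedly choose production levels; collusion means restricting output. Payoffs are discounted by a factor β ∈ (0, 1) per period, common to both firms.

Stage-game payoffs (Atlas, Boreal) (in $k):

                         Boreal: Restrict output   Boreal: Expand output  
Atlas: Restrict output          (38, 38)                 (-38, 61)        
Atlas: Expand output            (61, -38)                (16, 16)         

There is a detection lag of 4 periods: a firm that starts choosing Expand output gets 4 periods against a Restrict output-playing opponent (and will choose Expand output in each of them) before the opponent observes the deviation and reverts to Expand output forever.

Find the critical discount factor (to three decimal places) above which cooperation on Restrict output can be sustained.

0.846

Deviating for the 4 undetected periods gains 61−38 = 23 per period over cooperation, then loses 38−16 = 22 per period forever once punishment starts.
Gain: 23(1 + β + … + β^3); loss: 22·β^4/(1−β).
No profitable deviation ⇔ 23(1−β^4) ≤ 22·β^4, i.e. β^4 ≥ 23/(23+22) = 23/45.
Hence β ≥ (23/45)^(1/4) ≈ 0.846.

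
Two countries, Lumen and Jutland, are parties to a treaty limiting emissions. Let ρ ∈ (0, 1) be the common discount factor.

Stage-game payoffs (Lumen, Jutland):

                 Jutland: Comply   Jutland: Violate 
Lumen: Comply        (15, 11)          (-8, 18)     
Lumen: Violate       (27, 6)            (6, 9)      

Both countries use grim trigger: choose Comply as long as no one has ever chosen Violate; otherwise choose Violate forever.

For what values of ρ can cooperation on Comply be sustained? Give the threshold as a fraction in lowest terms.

Lumen's threshold: (27−15)/(27−6) = 4/7.
Jutland's threshold: (18−11)/(18−9) = 7/9.
4/7 < 7/9, so Jutland binds and ρ* = 7/9.

7/9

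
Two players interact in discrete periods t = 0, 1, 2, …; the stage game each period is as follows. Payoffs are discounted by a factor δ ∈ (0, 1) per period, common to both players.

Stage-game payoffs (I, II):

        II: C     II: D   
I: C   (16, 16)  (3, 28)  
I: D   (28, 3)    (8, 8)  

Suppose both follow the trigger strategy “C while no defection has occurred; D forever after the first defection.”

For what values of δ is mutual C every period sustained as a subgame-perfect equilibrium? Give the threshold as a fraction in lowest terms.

3/5

Under grim trigger the critical discount factor is (T−C)/(T−P) with T = 28, C = 16, P = 8.
δ* = (28−16)/(28−8) = 12/20 = 3/5.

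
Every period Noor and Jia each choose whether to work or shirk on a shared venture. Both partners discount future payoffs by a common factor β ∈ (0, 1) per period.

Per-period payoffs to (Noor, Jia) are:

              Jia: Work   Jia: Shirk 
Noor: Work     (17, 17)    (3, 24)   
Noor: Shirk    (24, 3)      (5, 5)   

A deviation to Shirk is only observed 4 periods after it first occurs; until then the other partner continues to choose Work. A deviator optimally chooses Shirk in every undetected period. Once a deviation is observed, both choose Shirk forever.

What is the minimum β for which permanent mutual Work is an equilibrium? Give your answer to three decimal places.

A deviator earns 24 for 4 periods, then 5 forever; cooperating earns 17 forever. Multiplying the IC by (1−β):
17 ≥ 24(1−β^4) + 5β^4, so 19·β^4 ≥ 7 and β^4 ≥ 7/19.
β ≥ (7/19)^(1/4) ≈ 0.779.

0.779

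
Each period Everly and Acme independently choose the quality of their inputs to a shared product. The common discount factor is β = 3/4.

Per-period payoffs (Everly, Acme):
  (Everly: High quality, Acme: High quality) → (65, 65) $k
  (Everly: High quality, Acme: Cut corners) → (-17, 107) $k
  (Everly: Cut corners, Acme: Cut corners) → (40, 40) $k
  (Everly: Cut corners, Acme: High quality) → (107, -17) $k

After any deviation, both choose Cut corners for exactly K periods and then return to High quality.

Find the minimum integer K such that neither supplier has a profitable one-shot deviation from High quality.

3

Need Σ_{k=1}^{K} β^k ≥ (107−65)/(65−40) = 1.6800 at β = 3/4.
At K = 2 the sum is 1.3125 < 1.6800; at K = 3 it is 1.7344 ≥ 1.6800.
So the minimum punishment length is K = 3.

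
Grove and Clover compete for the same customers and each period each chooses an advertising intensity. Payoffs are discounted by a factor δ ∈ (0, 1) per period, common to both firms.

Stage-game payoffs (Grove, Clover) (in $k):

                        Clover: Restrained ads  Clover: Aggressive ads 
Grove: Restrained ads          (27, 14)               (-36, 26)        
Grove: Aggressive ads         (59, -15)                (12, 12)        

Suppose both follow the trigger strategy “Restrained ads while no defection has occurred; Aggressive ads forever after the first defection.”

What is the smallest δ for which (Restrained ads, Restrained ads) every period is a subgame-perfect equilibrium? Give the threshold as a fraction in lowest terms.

6/7

Grove: cooperation gives 27 each period; deviation gives 59 once then 12 forever.
  27/(1−δ) ≥ 59 + 12δ/(1−δ) ⇒ δ ≥ 32/47.
Clover: cooperation gives 14 each period; deviation gives 26 once then 12 forever.
  δ ≥ 12/14 = 6/7.
Both must hold, so the binding constraint is Clover's: δ ≥ 6/7.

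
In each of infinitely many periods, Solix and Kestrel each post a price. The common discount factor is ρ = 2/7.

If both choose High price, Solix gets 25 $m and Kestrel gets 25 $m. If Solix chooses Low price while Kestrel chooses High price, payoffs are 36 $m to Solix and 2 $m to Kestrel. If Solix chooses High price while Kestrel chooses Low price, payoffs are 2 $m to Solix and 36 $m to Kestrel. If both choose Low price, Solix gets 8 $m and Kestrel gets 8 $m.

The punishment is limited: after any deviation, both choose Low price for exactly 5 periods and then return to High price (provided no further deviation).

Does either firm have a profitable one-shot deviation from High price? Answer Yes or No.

Yes

A one-shot deviation gives 36 now, then 8 for 5 periods, then back to 25.
Gain from deviating: (36−25) today; loss: (25−8) in each of the next 5 periods.
No-deviation condition: (25−8)(ρ+…+ρ^5) ≥ 36−25, i.e. ρ+…+ρ^5 ≥ 11/17.
At ρ = 2/7: ρ+…+ρ^5 = 0.3992 < 0.6471.
So cooperation is not sustainable.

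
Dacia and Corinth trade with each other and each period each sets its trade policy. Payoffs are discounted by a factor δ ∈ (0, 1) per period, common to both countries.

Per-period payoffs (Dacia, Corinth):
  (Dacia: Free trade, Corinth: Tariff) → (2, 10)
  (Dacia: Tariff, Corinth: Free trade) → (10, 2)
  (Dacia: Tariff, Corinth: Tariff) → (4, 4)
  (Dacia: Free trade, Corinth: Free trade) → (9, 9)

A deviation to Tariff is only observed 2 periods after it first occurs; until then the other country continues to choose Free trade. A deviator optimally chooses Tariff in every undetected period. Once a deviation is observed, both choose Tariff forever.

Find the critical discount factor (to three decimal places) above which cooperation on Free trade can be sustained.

0.408

The best deviation is to choose Tariff for all 2 undetected periods, earning 10 each, then 4 forever once detected.
Deviation value: 10(1−δ^2)/(1−δ) + 4δ^2/(1−δ); cooperation value: 9/(1−δ).
IC: 9 ≥ 10(1−δ^2) + 4δ^2 = 10 − 6δ^2.
So δ^2 ≥ 1/6, giving δ ≥ (1/6)^(1/2) ≈ 0.408.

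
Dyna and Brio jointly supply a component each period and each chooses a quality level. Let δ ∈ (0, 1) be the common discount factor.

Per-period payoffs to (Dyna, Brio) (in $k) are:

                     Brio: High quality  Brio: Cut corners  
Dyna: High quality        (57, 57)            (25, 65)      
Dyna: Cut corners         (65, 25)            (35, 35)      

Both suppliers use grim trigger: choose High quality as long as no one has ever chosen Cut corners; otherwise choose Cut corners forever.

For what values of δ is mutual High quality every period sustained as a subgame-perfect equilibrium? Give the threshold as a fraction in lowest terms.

4/15

57/(1−δ) ≥ 65 + 35δ/(1−δ)
57 ≥ 65 − 30δ
δ ≥ 8/30 = 4/15.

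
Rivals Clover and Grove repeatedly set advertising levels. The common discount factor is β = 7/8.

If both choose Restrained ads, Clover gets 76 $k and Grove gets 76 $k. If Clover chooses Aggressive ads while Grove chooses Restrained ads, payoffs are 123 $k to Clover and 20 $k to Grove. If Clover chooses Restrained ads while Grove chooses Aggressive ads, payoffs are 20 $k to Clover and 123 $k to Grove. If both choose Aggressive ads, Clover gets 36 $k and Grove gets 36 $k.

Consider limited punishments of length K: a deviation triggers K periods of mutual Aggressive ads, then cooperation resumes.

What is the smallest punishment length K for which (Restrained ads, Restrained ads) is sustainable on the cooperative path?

2

Need Σ_{k=1}^{K} β^k ≥ (123−76)/(76−36) = 1.1750 at β = 7/8.
At K = 1 the sum is 0.8750 < 1.1750; at K = 2 it is 1.6406 ≥ 1.1750.
So the minimum punishment length is K = 2.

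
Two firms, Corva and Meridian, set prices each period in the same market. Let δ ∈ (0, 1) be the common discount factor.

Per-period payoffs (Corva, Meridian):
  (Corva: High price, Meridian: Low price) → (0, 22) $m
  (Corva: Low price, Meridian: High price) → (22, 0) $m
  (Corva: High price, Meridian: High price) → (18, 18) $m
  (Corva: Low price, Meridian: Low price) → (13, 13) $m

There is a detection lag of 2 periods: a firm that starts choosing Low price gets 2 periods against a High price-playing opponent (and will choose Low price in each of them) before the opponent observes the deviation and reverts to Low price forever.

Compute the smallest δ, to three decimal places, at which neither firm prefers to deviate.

A deviator earns 22 for 2 periods, then 13 forever; cooperating earns 18 forever. Multiplying the IC by (1−δ):
18 ≥ 22(1−δ^2) + 13δ^2, so 9·δ^2 ≥ 4 and δ^2 ≥ 4/9.
δ ≥ (4/9)^(1/2) ≈ 0.667.

0.667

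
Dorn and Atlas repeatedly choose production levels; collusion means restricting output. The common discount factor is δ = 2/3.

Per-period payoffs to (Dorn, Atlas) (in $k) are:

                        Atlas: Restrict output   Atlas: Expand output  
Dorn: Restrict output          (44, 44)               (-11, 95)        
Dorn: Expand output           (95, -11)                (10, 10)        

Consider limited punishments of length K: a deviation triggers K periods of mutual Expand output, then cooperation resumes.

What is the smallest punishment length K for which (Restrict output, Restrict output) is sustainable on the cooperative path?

No profitable deviation requires (44−10)(δ+…+δ^K) ≥ 95−44, i.e. δ+…+δ^K ≥ 3/2 ≈ 1.5000.
With δ = 2/3, the partial sums are K=1: 0.6667, K=2: 1.1111, K=3: 1.4074, K=4: 1.6049.
K = 4 is the first length at which the sum reaches 1.5000.

4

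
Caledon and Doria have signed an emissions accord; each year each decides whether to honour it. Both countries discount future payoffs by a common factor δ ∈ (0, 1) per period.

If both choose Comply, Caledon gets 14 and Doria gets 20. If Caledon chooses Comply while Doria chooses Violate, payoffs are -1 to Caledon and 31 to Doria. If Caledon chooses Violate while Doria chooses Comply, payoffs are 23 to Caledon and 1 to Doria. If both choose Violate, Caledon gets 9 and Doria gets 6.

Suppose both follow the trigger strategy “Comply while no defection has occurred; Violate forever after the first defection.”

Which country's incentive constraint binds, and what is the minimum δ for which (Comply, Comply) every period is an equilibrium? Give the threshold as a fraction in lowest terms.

For Caledon: deviation gain 23−14 = 9, per-period punishment loss 14−9 = 5. IC gives δ ≥ 9/14.
For Doria: gain 11, loss 14 per period, so δ ≥ 11/25.
The tighter constraint is Caledon's, so cooperation needs δ ≥ 9/14.

Caledon; δ ≥ 9/14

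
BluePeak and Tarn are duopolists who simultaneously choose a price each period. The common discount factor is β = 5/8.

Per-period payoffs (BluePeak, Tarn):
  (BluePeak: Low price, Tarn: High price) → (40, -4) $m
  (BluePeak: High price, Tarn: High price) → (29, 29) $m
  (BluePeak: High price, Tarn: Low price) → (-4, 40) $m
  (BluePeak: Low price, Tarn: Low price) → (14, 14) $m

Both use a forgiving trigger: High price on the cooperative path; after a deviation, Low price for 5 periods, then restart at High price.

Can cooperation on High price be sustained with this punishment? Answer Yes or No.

Yes

IC: β+…+β^5 ≥ (40−29)/(29−14) = 11/15.
At β = 5/8: partial sum = 1.5077 ≥ 0.7333. Cooperation sustainable.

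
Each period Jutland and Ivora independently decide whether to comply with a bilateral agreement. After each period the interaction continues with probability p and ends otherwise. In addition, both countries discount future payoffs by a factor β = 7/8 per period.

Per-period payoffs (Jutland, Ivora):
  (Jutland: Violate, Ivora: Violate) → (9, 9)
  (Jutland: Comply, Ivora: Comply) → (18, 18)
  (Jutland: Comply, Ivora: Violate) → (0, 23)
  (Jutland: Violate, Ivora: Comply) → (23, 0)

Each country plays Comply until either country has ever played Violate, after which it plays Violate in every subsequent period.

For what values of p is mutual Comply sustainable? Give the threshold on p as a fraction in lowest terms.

20/49

With continuation probability p and discount β, the effective per-period discount factor is βp.
Grim-trigger IC: βp ≥ (23−18)/(23−9) = 5/14.
So p ≥ (5/14)/(7/8) = 20/49.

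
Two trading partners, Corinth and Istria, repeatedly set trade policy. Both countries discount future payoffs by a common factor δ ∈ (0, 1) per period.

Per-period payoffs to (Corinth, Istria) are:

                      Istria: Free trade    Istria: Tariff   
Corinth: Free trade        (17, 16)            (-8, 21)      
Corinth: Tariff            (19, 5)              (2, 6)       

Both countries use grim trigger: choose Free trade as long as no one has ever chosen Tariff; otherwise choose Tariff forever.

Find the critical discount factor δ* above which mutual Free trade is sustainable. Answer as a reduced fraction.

For Corinth: deviation gain 19−17 = 2, per-period punishment loss 17−2 = 15. IC gives δ ≥ 2/17.
For Istria: gain 5, loss 10 per period, so δ ≥ 5/15 = 1/3.
The tighter constraint is Istria's, so cooperation needs δ ≥ 1/3.

1/3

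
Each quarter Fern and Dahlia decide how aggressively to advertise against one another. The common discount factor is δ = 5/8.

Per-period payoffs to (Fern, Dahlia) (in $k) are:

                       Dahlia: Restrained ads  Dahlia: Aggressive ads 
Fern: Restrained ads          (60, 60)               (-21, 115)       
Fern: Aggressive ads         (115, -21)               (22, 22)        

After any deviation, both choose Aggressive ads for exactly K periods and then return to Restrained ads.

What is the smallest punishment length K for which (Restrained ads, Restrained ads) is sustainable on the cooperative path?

5

IC: δ(1−δ^K)/(1−δ) ≥ (115−60)/(60−22) = 55/38.
With δ = 5/8: need 1 − δ^K ≥ 55/38·(1−5/8)/(5/8), i.e. δ^K ≤ 0.1316.
Since (5/8)^4 = 0.1526 and (5/8)^5 = 0.0954, the smallest such K is 5.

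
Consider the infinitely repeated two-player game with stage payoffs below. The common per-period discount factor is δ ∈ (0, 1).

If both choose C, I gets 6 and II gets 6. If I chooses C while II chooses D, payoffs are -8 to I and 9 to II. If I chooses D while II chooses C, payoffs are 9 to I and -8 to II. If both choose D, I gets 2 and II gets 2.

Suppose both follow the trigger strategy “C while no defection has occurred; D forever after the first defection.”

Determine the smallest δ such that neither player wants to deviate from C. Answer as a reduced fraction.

Cooperation forever yields 6 each period: 6/(1−δ).
Deviating yields 9 once, then 2 forever: 9 + 2δ/(1−δ).
No profitable deviation requires 6/(1−δ) ≥ 9 + 2δ/(1−δ).
Multiplying by (1−δ): 6 ≥ 9(1−δ) + 2δ = 9 − 7δ.
So 7δ ≥ 3, i.e. δ ≥ 3/7.

3/7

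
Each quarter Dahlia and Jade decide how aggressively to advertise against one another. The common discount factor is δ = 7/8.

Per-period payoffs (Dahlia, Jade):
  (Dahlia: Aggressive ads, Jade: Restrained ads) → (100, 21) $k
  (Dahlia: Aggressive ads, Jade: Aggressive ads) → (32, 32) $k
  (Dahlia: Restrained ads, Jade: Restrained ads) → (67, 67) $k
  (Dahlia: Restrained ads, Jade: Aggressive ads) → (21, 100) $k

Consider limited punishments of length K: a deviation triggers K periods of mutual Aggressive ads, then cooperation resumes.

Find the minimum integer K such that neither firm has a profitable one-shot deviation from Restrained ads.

2

IC: δ(1−δ^K)/(1−δ) ≥ (100−67)/(67−32) = 33/35.
With δ = 7/8: need 1 − δ^K ≥ 33/35·(1−7/8)/(7/8), i.e. δ^K ≤ 0.8653.
Since (7/8)^1 = 0.8750 and (7/8)^2 = 0.7656, the smallest such K is 2.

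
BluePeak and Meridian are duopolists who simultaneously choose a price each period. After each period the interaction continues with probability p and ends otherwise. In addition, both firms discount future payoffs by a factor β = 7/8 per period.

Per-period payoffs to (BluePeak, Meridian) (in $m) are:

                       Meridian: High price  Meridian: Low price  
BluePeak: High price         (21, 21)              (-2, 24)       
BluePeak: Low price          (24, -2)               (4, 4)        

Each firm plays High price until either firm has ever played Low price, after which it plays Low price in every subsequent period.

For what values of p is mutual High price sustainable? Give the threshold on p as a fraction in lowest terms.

Expected continuation weight on next period's payoff is β·p = 7/8·p, which plays the role of the discount factor.
Cooperation requires 7/8·p ≥ (24−21)/(24−4) = 3/20, hence p ≥ 6/35.

6/35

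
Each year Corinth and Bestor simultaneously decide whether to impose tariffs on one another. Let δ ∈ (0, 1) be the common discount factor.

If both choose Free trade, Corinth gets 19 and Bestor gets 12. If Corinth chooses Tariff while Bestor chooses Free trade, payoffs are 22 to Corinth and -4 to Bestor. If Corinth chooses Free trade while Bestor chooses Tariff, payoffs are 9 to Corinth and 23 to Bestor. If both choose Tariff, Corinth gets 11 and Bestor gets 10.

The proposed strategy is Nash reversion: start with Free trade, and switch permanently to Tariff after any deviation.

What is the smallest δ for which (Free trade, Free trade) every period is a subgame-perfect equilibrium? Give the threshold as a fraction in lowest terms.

Corinth: cooperation gives 19 each period; deviation gives 22 once then 11 forever.
  19/(1−δ) ≥ 22 + 11δ/(1−δ) ⇒ δ ≥ 3/11.
Bestor: cooperation gives 12 each period; deviation gives 23 once then 10 forever.
  δ ≥ 11/13.
Both must hold, so the binding constraint is Bestor's: δ ≥ 11/13.

11/13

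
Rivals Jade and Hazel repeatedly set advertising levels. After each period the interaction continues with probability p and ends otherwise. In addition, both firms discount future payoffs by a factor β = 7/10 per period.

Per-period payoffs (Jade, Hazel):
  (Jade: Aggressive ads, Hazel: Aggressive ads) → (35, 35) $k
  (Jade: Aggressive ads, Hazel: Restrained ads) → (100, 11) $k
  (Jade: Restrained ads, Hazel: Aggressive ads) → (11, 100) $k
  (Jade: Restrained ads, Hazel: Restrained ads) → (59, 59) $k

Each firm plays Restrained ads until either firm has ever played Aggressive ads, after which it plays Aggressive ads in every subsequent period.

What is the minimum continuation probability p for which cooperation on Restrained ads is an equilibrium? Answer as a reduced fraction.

82/91

With continuation probability p and discount β, the effective per-period discount factor is βp.
Grim-trigger IC: βp ≥ (100−59)/(100−35) = 41/65.
So p ≥ (41/65)/(7/10) = 82/91.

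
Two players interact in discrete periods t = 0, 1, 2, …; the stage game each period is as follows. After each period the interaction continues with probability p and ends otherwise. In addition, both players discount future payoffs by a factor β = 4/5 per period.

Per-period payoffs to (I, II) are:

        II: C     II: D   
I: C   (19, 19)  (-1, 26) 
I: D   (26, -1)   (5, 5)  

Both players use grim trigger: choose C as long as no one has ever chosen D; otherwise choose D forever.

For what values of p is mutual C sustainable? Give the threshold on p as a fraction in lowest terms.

5/12

With continuation probability p and discount β, the effective per-period discount factor is βp.
Grim-trigger IC: βp ≥ (26−19)/(26−5) = 1/3.
So p ≥ (1/3)/(4/5) = 5/12.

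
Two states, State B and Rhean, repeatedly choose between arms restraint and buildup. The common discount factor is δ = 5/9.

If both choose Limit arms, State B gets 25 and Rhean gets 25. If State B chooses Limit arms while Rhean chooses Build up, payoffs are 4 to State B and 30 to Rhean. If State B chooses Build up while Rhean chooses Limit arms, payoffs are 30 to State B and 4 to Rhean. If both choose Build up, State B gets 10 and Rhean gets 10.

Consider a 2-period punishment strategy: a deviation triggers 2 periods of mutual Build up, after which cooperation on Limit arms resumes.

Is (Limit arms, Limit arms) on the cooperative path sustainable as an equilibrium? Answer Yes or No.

IC: δ+…+δ^2 ≥ (30−25)/(25−10) = 1/3.
At δ = 5/9: partial sum = 0.8642 ≥ 0.3333. Cooperation sustainable.

Yes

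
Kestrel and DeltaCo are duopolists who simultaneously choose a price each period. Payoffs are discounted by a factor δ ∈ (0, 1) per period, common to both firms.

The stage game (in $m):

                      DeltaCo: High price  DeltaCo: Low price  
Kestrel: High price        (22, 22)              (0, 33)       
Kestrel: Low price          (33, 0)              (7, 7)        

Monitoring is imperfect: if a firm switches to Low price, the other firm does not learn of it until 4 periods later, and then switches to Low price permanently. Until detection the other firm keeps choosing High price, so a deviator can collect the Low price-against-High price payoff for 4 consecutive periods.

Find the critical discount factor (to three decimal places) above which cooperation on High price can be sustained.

Deviating for the 4 undetected periods gains 33−22 = 11 per period over cooperation, then loses 22−7 = 15 per period forever once punishment starts.
Gain: 11(1 + δ + … + δ^3); loss: 15·δ^4/(1−δ).
No profitable deviation ⇔ 11(1−δ^4) ≤ 15·δ^4, i.e. δ^4 ≥ 11/(11+15) = 11/26.
Hence δ ≥ (11/26)^(1/4) ≈ 0.807.

0.807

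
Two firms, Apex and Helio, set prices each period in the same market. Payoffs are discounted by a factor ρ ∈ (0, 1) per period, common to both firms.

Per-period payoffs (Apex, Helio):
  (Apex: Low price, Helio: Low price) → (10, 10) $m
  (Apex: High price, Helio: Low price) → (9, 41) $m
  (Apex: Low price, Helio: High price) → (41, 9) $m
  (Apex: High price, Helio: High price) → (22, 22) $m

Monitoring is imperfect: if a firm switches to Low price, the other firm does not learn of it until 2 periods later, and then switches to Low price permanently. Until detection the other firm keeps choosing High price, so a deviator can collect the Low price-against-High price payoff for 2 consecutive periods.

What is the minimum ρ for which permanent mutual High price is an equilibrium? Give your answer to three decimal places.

0.783

The best deviation is to choose Low price for all 2 undetected periods, earning 41 each, then 10 forever once detected.
Deviation value: 41(1−ρ^2)/(1−ρ) + 10ρ^2/(1−ρ); cooperation value: 22/(1−ρ).
IC: 22 ≥ 41(1−ρ^2) + 10ρ^2 = 41 − 31ρ^2.
So ρ^2 ≥ 19/31, giving ρ ≥ (19/31)^(1/2) ≈ 0.783.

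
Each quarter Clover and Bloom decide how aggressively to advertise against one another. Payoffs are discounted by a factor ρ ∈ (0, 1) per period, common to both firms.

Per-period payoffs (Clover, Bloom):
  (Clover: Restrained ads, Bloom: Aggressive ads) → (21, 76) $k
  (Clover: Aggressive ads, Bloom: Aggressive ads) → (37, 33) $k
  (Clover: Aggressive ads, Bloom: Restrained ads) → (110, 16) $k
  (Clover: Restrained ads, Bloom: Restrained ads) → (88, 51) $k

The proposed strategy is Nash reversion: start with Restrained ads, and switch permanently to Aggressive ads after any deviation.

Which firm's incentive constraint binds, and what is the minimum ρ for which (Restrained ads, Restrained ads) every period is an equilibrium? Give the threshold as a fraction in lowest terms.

Bloom; ρ ≥ 25/43

Clover's threshold: (110−88)/(110−37) = 22/73.
Bloom's threshold: (76−51)/(76−33) = 25/43.
22/73 < 25/43, so Bloom binds and ρ* = 25/43.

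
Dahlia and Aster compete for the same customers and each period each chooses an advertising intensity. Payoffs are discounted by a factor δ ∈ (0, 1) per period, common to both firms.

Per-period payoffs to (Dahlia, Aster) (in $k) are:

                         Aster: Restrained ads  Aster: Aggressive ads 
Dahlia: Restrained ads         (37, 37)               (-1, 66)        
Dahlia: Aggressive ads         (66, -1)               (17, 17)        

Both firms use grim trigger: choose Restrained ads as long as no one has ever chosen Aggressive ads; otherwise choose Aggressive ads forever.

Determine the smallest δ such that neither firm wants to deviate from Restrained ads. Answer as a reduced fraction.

29/49

Cooperation forever yields 37 each period: 37/(1−δ).
Deviating yields 66 once, then 17 forever: 66 + 17δ/(1−δ).
No profitable deviation requires 37/(1−δ) ≥ 66 + 17δ/(1−δ).
Multiplying by (1−δ): 37 ≥ 66(1−δ) + 17δ = 66 − 49δ.
So 49δ ≥ 29, i.e. δ ≥ 29/49.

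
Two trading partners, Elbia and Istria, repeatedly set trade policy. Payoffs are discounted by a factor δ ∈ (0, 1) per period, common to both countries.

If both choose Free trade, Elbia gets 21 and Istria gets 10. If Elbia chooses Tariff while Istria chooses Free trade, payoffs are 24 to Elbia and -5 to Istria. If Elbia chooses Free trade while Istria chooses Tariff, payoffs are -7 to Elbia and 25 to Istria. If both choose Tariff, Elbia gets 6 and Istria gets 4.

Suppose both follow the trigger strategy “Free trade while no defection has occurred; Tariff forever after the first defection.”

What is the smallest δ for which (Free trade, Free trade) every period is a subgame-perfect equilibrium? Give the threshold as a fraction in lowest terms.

For Elbia: deviation gain 24−21 = 3, per-period punishment loss 21−6 = 15. IC gives δ ≥ 3/18 = 1/6.
For Istria: gain 15, loss 6 per period, so δ ≥ 15/21 = 5/7.
The tighter constraint is Istria's, so cooperation needs δ ≥ 5/7.

5/7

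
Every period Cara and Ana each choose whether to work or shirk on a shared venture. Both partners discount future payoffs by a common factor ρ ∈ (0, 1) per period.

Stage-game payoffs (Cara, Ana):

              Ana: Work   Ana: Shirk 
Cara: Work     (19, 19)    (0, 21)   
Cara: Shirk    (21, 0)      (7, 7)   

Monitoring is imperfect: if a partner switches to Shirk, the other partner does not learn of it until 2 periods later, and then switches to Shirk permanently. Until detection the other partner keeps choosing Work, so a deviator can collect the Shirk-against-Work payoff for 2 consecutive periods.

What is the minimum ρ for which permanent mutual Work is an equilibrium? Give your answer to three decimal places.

0.378

The best deviation is to choose Shirk for all 2 undetected periods, earning 21 each, then 7 forever once detected.
Deviation value: 21(1−ρ^2)/(1−ρ) + 7ρ^2/(1−ρ); cooperation value: 19/(1−ρ).
IC: 19 ≥ 21(1−ρ^2) + 7ρ^2 = 21 − 14ρ^2.
So ρ^2 ≥ 2/14 = 1/7, giving ρ ≥ (1/7)^(1/2) ≈ 0.378.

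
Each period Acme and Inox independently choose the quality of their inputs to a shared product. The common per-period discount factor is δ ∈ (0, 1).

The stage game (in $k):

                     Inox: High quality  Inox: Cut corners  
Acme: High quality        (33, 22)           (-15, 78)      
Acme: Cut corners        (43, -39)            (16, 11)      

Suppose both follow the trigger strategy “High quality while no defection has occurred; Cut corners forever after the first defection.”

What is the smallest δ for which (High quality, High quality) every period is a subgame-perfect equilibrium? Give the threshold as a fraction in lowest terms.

Acme: cooperation gives 33 each period; deviation gives 43 once then 16 forever.
  33/(1−δ) ≥ 43 + 16δ/(1−δ) ⇒ δ ≥ 10/27.
Inox: cooperation gives 22 each period; deviation gives 78 once then 11 forever.
  δ ≥ 56/67.
Both must hold, so the binding constraint is Inox's: δ ≥ 56/67.

56/67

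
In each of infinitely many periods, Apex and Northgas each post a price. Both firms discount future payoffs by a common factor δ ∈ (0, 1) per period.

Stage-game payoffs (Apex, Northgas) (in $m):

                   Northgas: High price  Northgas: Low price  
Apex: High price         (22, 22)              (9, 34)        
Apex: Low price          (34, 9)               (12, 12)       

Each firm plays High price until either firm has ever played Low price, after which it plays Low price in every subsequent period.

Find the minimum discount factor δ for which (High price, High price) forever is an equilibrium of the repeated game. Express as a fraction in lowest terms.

22/(1−δ) ≥ 34 + 12δ/(1−δ)
22 ≥ 34 − 22δ
δ ≥ 12/22 = 6/11.

6/11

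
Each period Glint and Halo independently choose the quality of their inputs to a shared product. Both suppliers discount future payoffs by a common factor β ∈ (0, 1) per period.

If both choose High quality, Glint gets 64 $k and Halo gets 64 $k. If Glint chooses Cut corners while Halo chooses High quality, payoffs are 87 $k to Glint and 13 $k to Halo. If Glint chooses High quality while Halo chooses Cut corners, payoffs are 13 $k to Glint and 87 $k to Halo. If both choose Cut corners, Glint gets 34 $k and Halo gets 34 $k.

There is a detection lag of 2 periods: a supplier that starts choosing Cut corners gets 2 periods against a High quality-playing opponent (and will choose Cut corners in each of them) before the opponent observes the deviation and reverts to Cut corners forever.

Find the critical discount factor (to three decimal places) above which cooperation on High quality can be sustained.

0.659

The best deviation is to choose Cut corners for all 2 undetected periods, earning 87 each, then 34 forever once detected.
Deviation value: 87(1−β^2)/(1−β) + 34β^2/(1−β); cooperation value: 64/(1−β).
IC: 64 ≥ 87(1−β^2) + 34β^2 = 87 − 53β^2.
So β^2 ≥ 23/53, giving β ≥ (23/53)^(1/2) ≈ 0.659.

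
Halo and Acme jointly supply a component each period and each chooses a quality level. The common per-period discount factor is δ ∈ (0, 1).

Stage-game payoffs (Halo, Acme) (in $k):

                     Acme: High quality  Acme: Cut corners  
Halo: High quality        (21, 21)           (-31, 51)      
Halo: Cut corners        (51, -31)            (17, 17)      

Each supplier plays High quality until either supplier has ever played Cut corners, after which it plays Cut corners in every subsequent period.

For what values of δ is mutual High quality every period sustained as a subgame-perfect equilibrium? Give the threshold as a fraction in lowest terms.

15/17

One-period gain from deviating is 51 − 21 = 30. The loss is 21 − 17 = 4 in every subsequent period, with present value 4·δ/(1−δ).
Deviation is unprofitable when 4·δ/(1−δ) ≥ 30, i.e. δ/(1−δ) ≥ 15/2.
Equivalently δ ≥ 30/(30+4) = 15/17.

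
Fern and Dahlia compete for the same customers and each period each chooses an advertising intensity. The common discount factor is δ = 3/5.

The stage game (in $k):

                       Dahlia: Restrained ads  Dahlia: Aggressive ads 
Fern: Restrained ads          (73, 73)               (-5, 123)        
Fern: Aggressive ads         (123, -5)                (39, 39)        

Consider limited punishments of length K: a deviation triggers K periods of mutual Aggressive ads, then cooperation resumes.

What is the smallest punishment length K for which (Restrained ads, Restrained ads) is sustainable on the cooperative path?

No profitable deviation requires (73−39)(δ+…+δ^K) ≥ 123−73, i.e. δ+…+δ^K ≥ 25/17 ≈ 1.4706.
With δ = 3/5, the partial sums are K=1: 0.6000, K=2: 0.9600, …, K=6: 1.4300, K=7: 1.4580, K=8: 1.4748.
K = 8 is the first length at which the sum reaches 1.4706.

8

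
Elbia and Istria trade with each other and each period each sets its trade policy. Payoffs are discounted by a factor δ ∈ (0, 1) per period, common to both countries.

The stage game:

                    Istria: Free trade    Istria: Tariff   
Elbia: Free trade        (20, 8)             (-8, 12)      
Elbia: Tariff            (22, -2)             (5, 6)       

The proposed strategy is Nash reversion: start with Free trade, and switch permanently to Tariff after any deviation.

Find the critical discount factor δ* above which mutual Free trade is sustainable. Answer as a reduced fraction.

Elbia: cooperation gives 20 each period; deviation gives 22 once then 5 forever.
  20/(1−δ) ≥ 22 + 5δ/(1−δ) ⇒ δ ≥ 2/17.
Istria: cooperation gives 8 each period; deviation gives 12 once then 6 forever.
  δ ≥ 4/6 = 2/3.
Both must hold, so the binding constraint is Istria's: δ ≥ 2/3.

2/3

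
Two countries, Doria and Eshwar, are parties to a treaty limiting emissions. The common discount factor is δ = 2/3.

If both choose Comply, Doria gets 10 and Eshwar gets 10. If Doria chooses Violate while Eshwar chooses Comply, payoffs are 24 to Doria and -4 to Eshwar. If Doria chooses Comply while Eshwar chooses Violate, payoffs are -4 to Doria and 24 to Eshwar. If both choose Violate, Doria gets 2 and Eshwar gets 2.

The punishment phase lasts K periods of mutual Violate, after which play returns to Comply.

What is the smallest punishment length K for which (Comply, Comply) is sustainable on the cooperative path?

6

IC: δ(1−δ^K)/(1−δ) ≥ (24−10)/(10−2) = 7/4.
With δ = 2/3: need 1 − δ^K ≥ 7/4·(1−2/3)/(2/3), i.e. δ^K ≤ 0.1250.
Since (2/3)^5 = 0.1317 and (2/3)^6 = 0.0878, the smallest such K is 6.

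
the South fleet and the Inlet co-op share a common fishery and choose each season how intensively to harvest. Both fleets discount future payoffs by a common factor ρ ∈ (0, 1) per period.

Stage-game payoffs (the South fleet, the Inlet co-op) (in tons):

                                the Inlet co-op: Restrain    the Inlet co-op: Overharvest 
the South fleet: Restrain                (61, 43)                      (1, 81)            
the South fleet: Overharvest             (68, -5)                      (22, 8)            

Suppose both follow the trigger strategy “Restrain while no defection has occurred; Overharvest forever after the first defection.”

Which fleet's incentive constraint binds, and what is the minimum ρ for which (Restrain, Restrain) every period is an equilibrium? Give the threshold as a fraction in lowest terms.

For the South fleet: deviation gain 68−61 = 7, per-period punishment loss 61−22 = 39. IC gives ρ ≥ 7/46.
For the Inlet co-op: gain 38, loss 35 per period, so ρ ≥ 38/73.
The tighter constraint is the Inlet co-op's, so cooperation needs ρ ≥ 38/73.

the Inlet co-op; ρ ≥ 38/73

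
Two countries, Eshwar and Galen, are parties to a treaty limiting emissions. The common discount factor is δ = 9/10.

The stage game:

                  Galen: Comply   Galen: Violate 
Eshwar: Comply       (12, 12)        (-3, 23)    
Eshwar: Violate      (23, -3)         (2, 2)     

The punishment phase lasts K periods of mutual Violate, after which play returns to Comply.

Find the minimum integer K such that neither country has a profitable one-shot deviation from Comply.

No profitable deviation requires (12−2)(δ+…+δ^K) ≥ 23−12, i.e. δ+…+δ^K ≥ 11/10 ≈ 1.1000.
With δ = 9/10, the partial sums are K=1: 0.9000, K=2: 1.7100.
K = 2 is the first length at which the sum reaches 1.1000.

2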